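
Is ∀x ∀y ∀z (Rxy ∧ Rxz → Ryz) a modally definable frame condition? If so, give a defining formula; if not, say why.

The condition is the Euclidean property. A defining modal formula is ◇r → □◇r.
Suppose ◇r→□◇r is valid. Take Rxy, Rxz and set V(r)={y}. Then ◇r at x, so □◇r at x, so ◇r at z, so some w with Rzw has r; w=y, i.e. Rzy. By symmetry of the argument, Ryz.

Yes, by ◇r → □◇r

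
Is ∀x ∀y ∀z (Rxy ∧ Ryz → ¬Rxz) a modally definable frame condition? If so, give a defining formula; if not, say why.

No

If a class were modally definable it would be closed under surjective bounded morphisms (Goldblatt–Thomason).
The 7-cycle (worlds w0,w1,w2,w3,w4,w5,w6 with w0→w1→w2→w3→w4→w5→w6→w0) is intransitive. Mapping every world to a single reflexive point • is a surjective bounded morphism; the reflexive point is not intransitive (R••∧R•• but R••).
So no modal formula (or set of formulas) defines exactly the intransitive frames.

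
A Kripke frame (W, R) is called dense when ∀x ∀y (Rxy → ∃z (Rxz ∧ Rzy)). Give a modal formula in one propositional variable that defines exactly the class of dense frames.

□□ψ → □ψ

The condition is density. The C4 schema □□ψ → □ψ defines it.
Suppose □□ψ→□ψ is valid. Take Rxy and set V(ψ)={w : xR²w}. Then □□ψ at x, so □ψ at x, so ψ at y, i.e. ∃z(Rxz∧Rzy).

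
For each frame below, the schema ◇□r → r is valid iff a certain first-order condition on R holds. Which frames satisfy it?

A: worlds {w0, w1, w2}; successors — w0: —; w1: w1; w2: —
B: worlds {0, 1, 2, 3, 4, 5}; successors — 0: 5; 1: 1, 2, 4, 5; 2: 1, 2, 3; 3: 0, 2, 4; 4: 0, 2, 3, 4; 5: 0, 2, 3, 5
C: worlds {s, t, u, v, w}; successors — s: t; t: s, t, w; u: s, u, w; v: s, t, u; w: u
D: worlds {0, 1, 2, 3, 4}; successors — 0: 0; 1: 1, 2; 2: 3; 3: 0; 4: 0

A

This is the axiom for symmetry; its first-order frame correspondent is ∀x ∀y (Rxy → Ryx).
A: satisfies the condition.
B: fails — R53 but not R35.
C: fails — Rus but not Rsu.
D: fails — R12 but not R21.
Valid on: A.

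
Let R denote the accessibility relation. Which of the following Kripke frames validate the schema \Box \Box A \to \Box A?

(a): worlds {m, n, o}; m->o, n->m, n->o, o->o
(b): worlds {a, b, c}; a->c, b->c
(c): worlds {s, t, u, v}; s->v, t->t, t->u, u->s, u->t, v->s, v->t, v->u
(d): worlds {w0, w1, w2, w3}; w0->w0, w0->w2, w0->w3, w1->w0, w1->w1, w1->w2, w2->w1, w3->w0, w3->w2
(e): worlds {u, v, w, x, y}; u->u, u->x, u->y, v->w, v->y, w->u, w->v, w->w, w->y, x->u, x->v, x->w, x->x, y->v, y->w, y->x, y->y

(d), (e)

The schema corresponds to density: \forall x \forall y (Rxy \to \exists z (Rxz \wedge Rzy)).
(a): fails — Rnm but no z with Rnz and Rzm.
(b): fails — Rac but no z with Raz and Rzc.
(c): fails — Rus but no z with Ruz and Rzs.
(d): satisfies the condition.
(e): satisfies the condition.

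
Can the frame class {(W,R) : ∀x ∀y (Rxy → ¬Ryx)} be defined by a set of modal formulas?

No

Modal frame validity is preserved under surjective bounded morphisms.
The 5-cycle (worlds s,t,u,v,w with s→t→u→v→w→s) is asymmetric. Mapping every world to a single reflexive point • is a surjective bounded morphism, and the reflexive point is not asymmetric (R•• but asymmetry requires ¬R••).
Hence asymmetry is not modally definable.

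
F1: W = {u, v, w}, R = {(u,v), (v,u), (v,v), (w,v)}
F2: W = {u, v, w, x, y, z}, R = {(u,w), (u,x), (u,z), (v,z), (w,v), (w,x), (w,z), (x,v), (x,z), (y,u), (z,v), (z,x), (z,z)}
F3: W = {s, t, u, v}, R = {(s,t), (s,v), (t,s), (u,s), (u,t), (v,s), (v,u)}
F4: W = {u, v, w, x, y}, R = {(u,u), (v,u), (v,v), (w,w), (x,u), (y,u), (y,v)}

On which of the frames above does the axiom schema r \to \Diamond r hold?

none

Frame correspondent (Sahlqvist): \forall x Rxx — i.e. reflexivity.
F1: fails — world u does not see itself.
F2: fails — world u does not see itself.
F3: fails — world s does not see itself.
F4: fails — world x does not see itself.
Valid on no frame.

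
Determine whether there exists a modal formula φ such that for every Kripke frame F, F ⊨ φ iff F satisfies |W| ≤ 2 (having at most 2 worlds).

Any modally definable frame class is closed under disjoint unions.
Any modal formula valid on each of 3 disjoint one-world frames is valid on their disjoint union (validity is preserved under disjoint unions). Each one-world frame has |W|=1≤2, but the union has |W|=3.
Hence having at most 2 worlds is not modally definable.

No — not modally definable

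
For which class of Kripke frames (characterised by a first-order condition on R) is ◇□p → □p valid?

This is a form of the 5 axiom.
Its frame correspondent is the Euclidean property — ∀x ∀y ∀z (Rxy ∧ Rxz → Ryz).

the Euclidean property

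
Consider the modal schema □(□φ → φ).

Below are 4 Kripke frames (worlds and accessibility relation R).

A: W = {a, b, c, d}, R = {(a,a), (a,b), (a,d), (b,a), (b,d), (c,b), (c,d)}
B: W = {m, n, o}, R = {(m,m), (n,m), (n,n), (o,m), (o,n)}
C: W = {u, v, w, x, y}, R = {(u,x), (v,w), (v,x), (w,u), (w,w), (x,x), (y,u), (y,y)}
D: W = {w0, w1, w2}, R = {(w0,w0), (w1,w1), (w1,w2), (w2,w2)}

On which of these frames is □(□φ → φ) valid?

B, D

The schema corresponds to shift-reflexivity: ∀x ∀y (Rxy → Ryy).
A: fails — Rcd but not Rdd.
B: holds.
C: fails — Rwu but not Ruu.
D: holds.
Valid on: B, D.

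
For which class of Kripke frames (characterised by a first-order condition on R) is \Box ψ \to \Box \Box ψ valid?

transitivity: \forall x \forall y \forall z (Rxy \wedge Ryz \to Rxz)

This is the 4 axiom.
Its frame correspondent is transitivity — \forall x \forall y \forall z (Rxy \wedge Ryz \to Rxz).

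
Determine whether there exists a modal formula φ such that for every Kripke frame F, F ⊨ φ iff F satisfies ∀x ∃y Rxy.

Yes, by □q → ◇q

This is a Sahlqvist condition; the D axiom □q → ◇q defines it.
Suppose □q→◇q is valid. At any x set V(q)=W. Then □q at x, so ◇q at x, so x has a successor.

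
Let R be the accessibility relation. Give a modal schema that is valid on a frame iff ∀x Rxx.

The condition is reflexivity. The T schema □q → q defines it.

□q → q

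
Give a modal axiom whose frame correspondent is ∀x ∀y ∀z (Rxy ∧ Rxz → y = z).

This is partial functionality; the standard corresponding axiom is CD: ◇q → □q.
Suppose ◇q→□q is valid. Take Rxy, Rxz and set V(q)={y}. Then ◇q at x, so □q at x, so q at z, i.e. z=y.

◇q → □q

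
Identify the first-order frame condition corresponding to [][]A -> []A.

This schema is the C4 axiom.
Its frame correspondent is density — forall x forall y (Rxy -> exists z (Rxz & Rzy)).

Density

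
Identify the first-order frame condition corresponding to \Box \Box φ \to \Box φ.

Suppose □□φ→□φ is valid. Take Rxy and set V(φ)={w : xR²w}. Then □□φ at x, so □φ at x, so φ at y, i.e. ∃z(Rxz∧Rzy).

density: \forall x \forall y (Rxy \to \exists z (Rxz \wedge Rzy))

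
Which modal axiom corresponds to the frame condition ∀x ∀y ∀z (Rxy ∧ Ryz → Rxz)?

This is transitivity; the standard corresponding axiom is 4: □ψ → □□ψ.
Suppose □ψ→□□ψ is valid. Take Rxy, Ryz and set V(ψ)={w : Rxw}. Then □ψ at x, so □□ψ at x, so □ψ at y, so ψ at z, i.e. Rxz.

□ψ → □□ψ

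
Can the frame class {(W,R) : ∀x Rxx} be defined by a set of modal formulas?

Yes — defined by □p → p

This is a Sahlqvist condition; the T axiom □p → p defines it.
Suppose □p→p is valid. At any x set V(p)={w : Rxw}. Then □p holds at x, so p holds at x, i.e. Rxx.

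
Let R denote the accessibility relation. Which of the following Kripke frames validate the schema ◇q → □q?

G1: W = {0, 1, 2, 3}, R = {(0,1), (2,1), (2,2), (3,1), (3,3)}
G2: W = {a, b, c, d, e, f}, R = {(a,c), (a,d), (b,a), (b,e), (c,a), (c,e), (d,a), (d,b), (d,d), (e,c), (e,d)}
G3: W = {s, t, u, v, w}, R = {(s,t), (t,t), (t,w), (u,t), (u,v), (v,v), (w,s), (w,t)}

This is the axiom for partial functionality; its first-order frame correspondent is ∀x ∀y ∀z (Rxy ∧ Rxz → y = z).
G1: fails — 2 sees both 1 and 2.
G2: fails — a sees both c and d.
G3: fails — t sees both t and w.
Valid on no frame.

none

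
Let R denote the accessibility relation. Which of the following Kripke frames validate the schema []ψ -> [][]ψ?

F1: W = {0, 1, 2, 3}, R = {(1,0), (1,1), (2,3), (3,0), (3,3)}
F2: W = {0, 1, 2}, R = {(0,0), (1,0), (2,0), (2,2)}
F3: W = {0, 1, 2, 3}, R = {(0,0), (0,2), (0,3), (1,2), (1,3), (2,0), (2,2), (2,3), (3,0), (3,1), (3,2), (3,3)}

Frame correspondent (Sahlqvist): forall x forall y forall z (Rxy & Ryz -> Rxz) — i.e. transitivity.
F1: fails — R23 and R30 but not R20.
F2: ✓.
F3: fails — R12 and R20 but not R10.

F2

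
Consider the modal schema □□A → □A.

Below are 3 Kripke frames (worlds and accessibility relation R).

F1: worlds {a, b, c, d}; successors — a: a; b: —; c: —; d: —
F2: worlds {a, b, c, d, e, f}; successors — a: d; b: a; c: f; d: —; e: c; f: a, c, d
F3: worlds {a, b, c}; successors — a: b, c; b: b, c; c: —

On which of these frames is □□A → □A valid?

This is the axiom for density; its first-order frame correspondent is ∀x ∀y (Rxy → ∃z (Rxz ∧ Rzy)).
F1: condition met.
F2: fails — Rcf but no z with Rcz and Rzf.
F3: condition met.

F1, F3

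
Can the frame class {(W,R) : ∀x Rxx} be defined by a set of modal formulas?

Yes — defined by □q → q

The condition is reflexivity. A defining modal formula is □q → q.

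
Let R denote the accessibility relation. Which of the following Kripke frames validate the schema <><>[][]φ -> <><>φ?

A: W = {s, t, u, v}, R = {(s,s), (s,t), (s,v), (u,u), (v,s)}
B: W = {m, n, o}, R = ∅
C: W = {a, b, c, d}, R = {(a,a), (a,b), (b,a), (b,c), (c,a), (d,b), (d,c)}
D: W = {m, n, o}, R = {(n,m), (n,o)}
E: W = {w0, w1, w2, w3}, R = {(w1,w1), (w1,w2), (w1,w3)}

B, C, D

This is the axiom for a generalized confluence (Geach) condition; its first-order frame correspondent is forall x forall y (x R^2 y -> exists w (y R^2 w & x R^2 w)).
A: fails — sR²t but no w with tR²w and sR²w.
B: holds.
C: holds.
D: holds.
E: fails — w1R²w2 but no w with w2R²w and w1R²w.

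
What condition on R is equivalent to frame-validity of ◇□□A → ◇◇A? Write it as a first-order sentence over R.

∀x ∀y (xRy → ∃w (yR²w ∧ xR²w))

This is a Sahlqvist (Geach-type) schema ◇^1□^2A → □^0◇^2A.
First-order correspondent: ∀x ∀y (xRy → ∃w (yR²w ∧ xR²w)).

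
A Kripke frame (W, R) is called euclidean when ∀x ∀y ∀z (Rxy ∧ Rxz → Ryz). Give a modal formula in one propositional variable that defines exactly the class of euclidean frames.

This is the Euclidean property; the standard corresponding axiom is 5: ◇s → □◇s.
Suppose ◇s→□◇s is valid. Take Rxy, Rxz and set V(s)={y}. Then ◇s at x, so □◇s at x, so ◇s at z, so some w with Rzw has s; w=y, i.e. Rzy. By symmetry of the argument, Ryz.

◇s → □◇s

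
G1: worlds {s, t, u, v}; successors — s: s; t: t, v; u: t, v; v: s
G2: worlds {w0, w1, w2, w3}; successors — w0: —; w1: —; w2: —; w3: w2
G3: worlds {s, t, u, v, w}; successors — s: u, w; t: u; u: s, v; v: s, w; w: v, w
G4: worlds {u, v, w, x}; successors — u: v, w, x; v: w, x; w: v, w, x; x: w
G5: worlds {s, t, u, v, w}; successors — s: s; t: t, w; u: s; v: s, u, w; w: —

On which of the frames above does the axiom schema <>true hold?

G1, G3, G4

The schema corresponds to seriality: forall x exists y Rxy.
G1: holds.
G2: fails — world w0 has no successor.
G3: holds.
G4: holds.
G5: fails — world w has no successor.
Valid on: G1, G3, G4.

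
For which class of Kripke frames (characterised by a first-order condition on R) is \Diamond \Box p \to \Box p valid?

This is frame-equivalent to ◇p → □◇p (substitute ¬p for p and contrapose).
Suppose ◇p→□◇p is valid. Take Rxy, Rxz and set V(p)={y}. Then ◇p at x, so □◇p at x, so ◇p at z, so some w with Rzw has p; w=y, i.e. Rzy. By symmetry of the argument, Ryz.

the Euclidean property: \forall x \forall y \forall z (Rxy \wedge Rxz \to Ryz)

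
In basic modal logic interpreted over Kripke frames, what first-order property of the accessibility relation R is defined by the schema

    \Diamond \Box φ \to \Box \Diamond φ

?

Convergence

Suppose ◇□φ→□◇φ is valid. Take Rxy, Rxz and set V(φ)={w : Ryw}. Then □φ at y so ◇□φ at x, so □◇φ at x, so ◇φ at z, giving w with Rzw and Ryw.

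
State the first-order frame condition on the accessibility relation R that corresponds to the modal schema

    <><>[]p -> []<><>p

forall x forall y forall z ((x R^2 y & xRz) -> exists w (yRw & z R^2 w))

This is a Sahlqvist (Geach-type) schema ◇^2□^1p → □^1◇^2p.
Minimal-valuation argument: fix x; take any y with xR^2y and any z with xR^1z. Set V(p) to the set of worlds R-reachable from y in exactly 1 step. Then □^1p holds at y, so the antecedent holds at x; validity forces ◇^2p at z, giving a w with zR^2w and yR^1w.
First-order correspondent: forall x forall y forall z ((x R^2 y & xRz) -> exists w (yRw & z R^2 w)).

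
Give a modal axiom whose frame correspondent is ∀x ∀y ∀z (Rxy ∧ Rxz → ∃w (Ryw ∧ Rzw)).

A defining formula is ◇□s → □◇s (the .2 axiom).
Suppose ◇□s→□◇s is valid. Take Rxy, Rxz and set V(s)={w : Ryw}. Then □s at y so ◇□s at x, so □◇s at x, so ◇s at z, giving w with Rzw and Ryw.

◇□s → □◇s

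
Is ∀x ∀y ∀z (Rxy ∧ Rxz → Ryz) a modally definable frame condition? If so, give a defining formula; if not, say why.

Yes — defined by ◇r → □◇r

Yes: it is the Euclidean property, defined by the 5 schema ◇r → □◇r.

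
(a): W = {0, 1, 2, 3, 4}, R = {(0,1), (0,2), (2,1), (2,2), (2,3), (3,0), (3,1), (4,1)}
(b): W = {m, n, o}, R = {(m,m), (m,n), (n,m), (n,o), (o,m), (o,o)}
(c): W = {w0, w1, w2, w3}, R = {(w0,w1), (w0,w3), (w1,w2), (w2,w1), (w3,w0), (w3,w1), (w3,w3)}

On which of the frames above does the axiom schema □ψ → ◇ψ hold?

(b), (c)

Frame correspondent (Sahlqvist): ∀x ∃y Rxy — i.e. seriality.
(a): fails — world 1 has no successor.
(b): holds.
(c): holds.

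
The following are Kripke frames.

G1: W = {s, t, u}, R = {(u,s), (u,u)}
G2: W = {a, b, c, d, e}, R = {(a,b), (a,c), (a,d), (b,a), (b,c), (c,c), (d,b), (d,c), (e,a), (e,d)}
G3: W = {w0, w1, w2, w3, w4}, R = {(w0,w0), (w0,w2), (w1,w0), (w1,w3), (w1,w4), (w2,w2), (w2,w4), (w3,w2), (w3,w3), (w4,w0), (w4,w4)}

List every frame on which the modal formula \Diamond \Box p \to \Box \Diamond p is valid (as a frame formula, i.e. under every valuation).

The schema corresponds to convergence: \forall x \forall y \forall z (Rxy \wedge Rxz \to \exists w (Ryw \wedge Rzw)).
G1: fails — Rus and Rus but s and s have no common successor.
G2: condition met.
G3: fails — Rw1w3 and Rw1w4 but w3 and w4 have no common successor.

G2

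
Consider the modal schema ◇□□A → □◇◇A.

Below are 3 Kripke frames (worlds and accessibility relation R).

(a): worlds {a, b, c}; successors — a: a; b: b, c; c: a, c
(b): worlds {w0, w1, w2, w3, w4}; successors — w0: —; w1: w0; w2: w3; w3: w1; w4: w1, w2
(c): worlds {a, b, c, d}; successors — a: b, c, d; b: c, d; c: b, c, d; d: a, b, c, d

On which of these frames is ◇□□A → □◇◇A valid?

(a), (c)

Frame correspondent (Sahlqvist): ∀x ∀y ∀z ((xRy ∧ xRz) → ∃w (yR²w ∧ zR²w)) — i.e. a generalized confluence (Geach) condition.
(a): condition met.
(b): fails — w1Rw0, w1Rw0 but no w with w0R²w and w0R²w.
(c): condition met.
Valid on: (a), (c).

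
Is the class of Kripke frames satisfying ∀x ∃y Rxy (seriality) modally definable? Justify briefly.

Yes, by □r → ◇r

Yes: it is seriality, defined by the D schema □r → ◇r.
Suppose □r→◇r is valid. At any x set V(r)=W. Then □r at x, so ◇r at x, so x has a successor.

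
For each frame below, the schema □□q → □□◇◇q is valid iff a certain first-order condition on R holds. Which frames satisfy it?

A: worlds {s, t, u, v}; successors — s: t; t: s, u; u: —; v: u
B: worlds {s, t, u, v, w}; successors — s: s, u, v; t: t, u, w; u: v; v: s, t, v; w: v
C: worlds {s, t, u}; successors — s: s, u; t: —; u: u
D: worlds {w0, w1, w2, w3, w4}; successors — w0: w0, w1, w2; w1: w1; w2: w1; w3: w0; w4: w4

Frame correspondent (Sahlqvist): ∀x ∀z (xR²z → ∃w (xR²w ∧ zR²w)) — i.e. a generalized confluence (Geach) condition.
A: fails — sR²u but no w with sR²w and uR²w.
B: condition met.
C: condition met.
D: condition met.

B, C, D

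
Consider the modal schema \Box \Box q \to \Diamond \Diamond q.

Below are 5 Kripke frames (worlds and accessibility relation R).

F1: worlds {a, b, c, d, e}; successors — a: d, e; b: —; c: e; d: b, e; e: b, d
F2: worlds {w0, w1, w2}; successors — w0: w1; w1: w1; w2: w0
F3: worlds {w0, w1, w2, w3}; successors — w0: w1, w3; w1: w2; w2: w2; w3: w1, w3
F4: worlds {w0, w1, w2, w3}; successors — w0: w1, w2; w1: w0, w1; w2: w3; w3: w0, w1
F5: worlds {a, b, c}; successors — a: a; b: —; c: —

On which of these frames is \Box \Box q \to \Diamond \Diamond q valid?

F2, F3, F4

Frame correspondent (Sahlqvist): \forall x \exists w (x R^2 w \wedge x R^2 w) — i.e. a generalized confluence (Geach) condition.
F1: fails — at b but no w with bR²w and bR²w.
F2: holds.
F3: holds.
F4: holds.
F5: fails — at b but no w with bR²w and bR²w.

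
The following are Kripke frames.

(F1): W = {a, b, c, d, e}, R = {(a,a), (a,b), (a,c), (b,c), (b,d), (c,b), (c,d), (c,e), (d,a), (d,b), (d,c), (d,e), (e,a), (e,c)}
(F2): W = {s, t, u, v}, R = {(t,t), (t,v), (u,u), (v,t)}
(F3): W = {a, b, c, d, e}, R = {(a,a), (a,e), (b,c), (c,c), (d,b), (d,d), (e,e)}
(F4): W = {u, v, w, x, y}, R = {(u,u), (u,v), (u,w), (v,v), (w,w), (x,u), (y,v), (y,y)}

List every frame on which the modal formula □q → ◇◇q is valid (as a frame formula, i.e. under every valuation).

The schema corresponds to a generalized confluence (Geach) condition: ∀x ∃w (xRw ∧ xR²w).
(F1): ✓.
(F2): fails — at s but no w with sRw and sR²w.
(F3): ✓.
(F4): ✓.
Valid on: (F1), (F3), (F4).

(F1), (F3), (F4)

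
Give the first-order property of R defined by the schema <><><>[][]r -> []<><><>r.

This is a Sahlqvist (Geach-type) schema ◇^3□^2r → □^1◇^3r.
First-order correspondent: forall x forall y forall z ((x R^3 y & xRz) -> exists w (y R^2 w & z R^3 w)).

forall x forall y forall z ((x R^3 y & xRz) -> exists w (y R^2 w & z R^3 w))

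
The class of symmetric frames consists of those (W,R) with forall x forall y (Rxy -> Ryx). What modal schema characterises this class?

A defining formula is r → □◇r (the B axiom).
Suppose r→□◇r is valid. Take Rxy and set V(r)={x}. Then r at x, so □◇r at x, so ◇r at y, so some z with Ryz has r; z=x, i.e. Ryx.

r → □◇r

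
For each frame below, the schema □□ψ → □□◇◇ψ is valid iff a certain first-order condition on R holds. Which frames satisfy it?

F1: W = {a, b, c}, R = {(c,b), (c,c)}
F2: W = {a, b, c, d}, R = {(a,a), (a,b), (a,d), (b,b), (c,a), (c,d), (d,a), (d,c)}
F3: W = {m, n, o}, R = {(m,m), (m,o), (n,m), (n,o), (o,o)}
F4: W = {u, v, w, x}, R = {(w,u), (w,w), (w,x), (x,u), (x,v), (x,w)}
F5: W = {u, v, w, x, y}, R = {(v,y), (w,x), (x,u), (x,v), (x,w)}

This is the axiom for a generalized confluence (Geach) condition; its first-order frame correspondent is ∀x ∀z (xR²z → ∃w (xR²w ∧ zR²w)).
F1: fails — cR²b but no w with cR²w and bR²w.
F2: ✓.
F3: ✓.
F4: fails — wR²u but no t with wR²t and uR²t.
F5: fails — wR²u but no t with wR²t and uR²t.

F2, F3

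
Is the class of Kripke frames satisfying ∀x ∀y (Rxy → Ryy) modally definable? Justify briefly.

The condition is shift-reflexivity. A defining modal formula is □(□q → q).
Suppose □(□q→q) is valid. Take Rxy and set V(q)={w : Ryw}. Then at y, □q holds; since □(□q→q) at x, □q→q at y, so q at y, i.e. Ryy.

Yes — defined by □(□q → q)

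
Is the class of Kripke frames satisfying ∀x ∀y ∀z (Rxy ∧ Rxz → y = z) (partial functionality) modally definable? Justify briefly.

The condition is partial functionality. A defining modal formula is ◇r → □r.
Suppose ◇r→□r is valid. Take Rxy, Rxz and set V(r)={y}. Then ◇r at x, so □r at x, so r at z, i.e. z=y.

Yes, by ◇r → □r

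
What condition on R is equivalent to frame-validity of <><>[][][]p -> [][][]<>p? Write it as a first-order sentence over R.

forall x forall y forall z ((x R^2 y & x R^3 z) -> exists w (y R^3 w & zRw))

This is a Sahlqvist (Geach-type) schema ◇^2□^3p → □^3◇^1p.
First-order correspondent: forall x forall y forall z ((x R^2 y & x R^3 z) -> exists w (y R^3 w & zRw)).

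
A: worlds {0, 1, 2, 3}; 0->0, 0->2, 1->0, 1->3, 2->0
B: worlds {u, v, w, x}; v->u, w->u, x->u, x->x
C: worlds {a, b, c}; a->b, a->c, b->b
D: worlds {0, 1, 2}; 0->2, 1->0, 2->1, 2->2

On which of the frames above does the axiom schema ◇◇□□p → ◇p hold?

The schema corresponds to a generalized confluence (Geach) condition: ∀x ∀y (xR²y → ∃w (yR²w ∧ xRw)).
A: ✓.
B: fails — xR²u but no t with uR²t and xRt.
C: ✓.
D: ✓.

A, C, D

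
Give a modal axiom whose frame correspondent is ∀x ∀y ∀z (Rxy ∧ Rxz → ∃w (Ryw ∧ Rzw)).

◇□s → □◇s

A defining formula is ◇□s → □◇s (the .2 axiom).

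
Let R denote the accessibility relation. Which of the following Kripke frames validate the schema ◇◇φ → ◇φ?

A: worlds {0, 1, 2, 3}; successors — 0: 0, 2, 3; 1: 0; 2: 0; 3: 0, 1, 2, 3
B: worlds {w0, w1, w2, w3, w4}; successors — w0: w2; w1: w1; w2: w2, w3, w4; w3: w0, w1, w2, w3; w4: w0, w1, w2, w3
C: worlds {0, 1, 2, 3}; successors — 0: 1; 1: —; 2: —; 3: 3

C

The schema corresponds to transitivity: ∀x ∀y ∀z (Rxy ∧ Ryz → Rxz).
A: fails — R10 and R02 but not R12.
B: fails — Rw2w4 and Rw4w1 but not Rw2w1.
C: ✓.
Valid on: C.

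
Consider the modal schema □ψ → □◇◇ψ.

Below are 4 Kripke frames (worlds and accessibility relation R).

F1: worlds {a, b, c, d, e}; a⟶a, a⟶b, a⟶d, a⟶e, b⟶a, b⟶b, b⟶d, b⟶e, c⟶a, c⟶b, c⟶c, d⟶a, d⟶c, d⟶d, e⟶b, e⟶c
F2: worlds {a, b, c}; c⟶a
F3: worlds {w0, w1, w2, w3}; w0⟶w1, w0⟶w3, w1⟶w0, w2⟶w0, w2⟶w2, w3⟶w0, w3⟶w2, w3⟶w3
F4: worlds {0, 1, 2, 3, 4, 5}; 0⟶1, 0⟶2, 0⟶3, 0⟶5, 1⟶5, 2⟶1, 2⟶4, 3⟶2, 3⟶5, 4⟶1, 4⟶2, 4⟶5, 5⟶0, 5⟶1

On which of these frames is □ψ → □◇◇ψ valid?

F1, F3, F4

This is the axiom for a generalized confluence (Geach) condition; its first-order frame correspondent is ∀x ∀z (xRz → ∃w (xRw ∧ zR²w)).
F1: ✓.
F2: fails — cRa but no w with cRw and aR²w.
F3: ✓.
F4: ✓.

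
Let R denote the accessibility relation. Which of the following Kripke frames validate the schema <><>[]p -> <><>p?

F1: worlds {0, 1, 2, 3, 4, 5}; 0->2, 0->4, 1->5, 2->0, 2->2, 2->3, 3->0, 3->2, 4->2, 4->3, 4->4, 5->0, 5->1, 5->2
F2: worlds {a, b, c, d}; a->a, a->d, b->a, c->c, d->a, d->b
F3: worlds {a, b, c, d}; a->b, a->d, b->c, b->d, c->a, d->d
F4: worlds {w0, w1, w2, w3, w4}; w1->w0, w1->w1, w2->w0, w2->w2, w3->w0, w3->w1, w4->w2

Frame correspondent (Sahlqvist): forall x forall y (x R^2 y -> exists w (yRw & x R^2 w)) — i.e. a generalized confluence (Geach) condition.
F1: fails — 1R²1 but no w with 1Rw and 1R²w.
F2: holds.
F3: fails — aR²c but no w with cRw and aR²w.
F4: fails — w1R²w0 but no w with w0Rw and w1R²w.
Valid on: F2.

F2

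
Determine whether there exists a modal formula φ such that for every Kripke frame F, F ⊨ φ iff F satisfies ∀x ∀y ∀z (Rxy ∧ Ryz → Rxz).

The condition is transitivity. A defining modal formula is □p → □□p.
Suppose □p→□□p is valid. Take Rxy, Ryz and set V(p)={w : Rxw}. Then □p at x, so □□p at x, so □p at y, so p at z, i.e. Rxz.

Definable; □p → □□p defines it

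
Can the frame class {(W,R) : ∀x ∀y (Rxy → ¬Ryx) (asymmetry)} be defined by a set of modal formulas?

Not modally definable

Modal frame validity is preserved under surjective bounded morphisms.
The 5-cycle (worlds w0,w1,w2,w3,w4 with w0→w1→w2→w3→w4→w0) is asymmetric. Mapping every world to a single reflexive point • is a surjective bounded morphism, and the reflexive point is not asymmetric (R•• but asymmetry requires ¬R••).
Hence asymmetry is not modally definable.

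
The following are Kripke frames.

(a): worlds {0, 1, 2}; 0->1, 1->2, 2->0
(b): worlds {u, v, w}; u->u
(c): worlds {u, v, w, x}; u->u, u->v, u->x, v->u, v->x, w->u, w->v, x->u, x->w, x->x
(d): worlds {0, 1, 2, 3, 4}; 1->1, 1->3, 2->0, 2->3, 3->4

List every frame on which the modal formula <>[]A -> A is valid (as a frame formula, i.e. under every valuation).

(b)

This is the axiom for symmetry; its first-order frame correspondent is forall x forall y (Rxy -> Ryx).
(a): fails — R12 but not R21.
(b): condition met.
(c): fails — Rxw but not Rwx.
(d): fails — R34 but not R43.
Valid on: (b).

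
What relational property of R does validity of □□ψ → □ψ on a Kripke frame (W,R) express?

density

This schema is the C4 axiom.
It corresponds to density: ∀x ∀y (Rxy → ∃z (Rxz ∧ Rzy)).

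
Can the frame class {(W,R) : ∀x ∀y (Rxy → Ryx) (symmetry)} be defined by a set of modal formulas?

Definable; q → □◇q defines it

This is a Sahlqvist condition; the B axiom q → □◇q defines it.
Suppose q→□◇q is valid. Take Rxy and set V(q)={x}. Then q at x, so □◇q at x, so ◇q at y, so some z with Ryz has q; z=x, i.e. Ryx.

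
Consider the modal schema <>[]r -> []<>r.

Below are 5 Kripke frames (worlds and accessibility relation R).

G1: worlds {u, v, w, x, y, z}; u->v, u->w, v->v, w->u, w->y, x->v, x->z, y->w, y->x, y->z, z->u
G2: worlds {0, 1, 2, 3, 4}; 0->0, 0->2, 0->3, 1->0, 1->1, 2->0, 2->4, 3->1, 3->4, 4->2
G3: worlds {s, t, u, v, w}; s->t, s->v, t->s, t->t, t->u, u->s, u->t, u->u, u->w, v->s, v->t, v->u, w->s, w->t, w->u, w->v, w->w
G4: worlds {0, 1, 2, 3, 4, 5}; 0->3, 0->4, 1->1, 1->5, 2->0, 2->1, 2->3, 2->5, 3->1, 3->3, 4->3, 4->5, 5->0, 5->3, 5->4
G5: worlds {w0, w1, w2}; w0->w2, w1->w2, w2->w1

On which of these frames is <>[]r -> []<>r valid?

This is the axiom for convergence; its first-order frame correspondent is forall x forall y forall z (Rxy & Rxz -> exists w (Ryw & Rzw)).
G1: fails — Ruv and Ruw but v and w have no common successor.
G2: fails — R00 and R03 but 0 and 3 have no common successor.
G3: ✓.
G4: fails — R11 and R15 but 1 and 5 have no common successor.
G5: ✓.
Valid on: G3, G5.

G3, G5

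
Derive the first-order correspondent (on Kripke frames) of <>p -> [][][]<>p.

forall x forall y forall z ((xRy & x R^3 z) -> exists w (y = w & zRw))

This is a Sahlqvist (Geach-type) schema ◇^1□^0p → □^3◇^1p.
Minimal-valuation argument: fix x; take any y with xR^1y and any z with xR^3z. Set V(p) to the set of worlds R-reachable from y in exactly 0 steps. Then □^0p holds at y, so the antecedent holds at x; validity forces ◇^1p at z, giving a w with zR^1w and yR^0w.
First-order correspondent: forall x forall y forall z ((xRy & x R^3 z) -> exists w (y = w & zRw)).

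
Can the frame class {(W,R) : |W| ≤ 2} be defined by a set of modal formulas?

Not modally definable

If a class were modally definable it would be closed under disjoint unions (Goldblatt–Thomason).
Any modal formula valid on each of 3 disjoint one-world frames is valid on their disjoint union (validity is preserved under disjoint unions). Each one-world frame has |W|=1≤2, but the union has |W|=3.
So no modal formula (or set of formulas) defines exactly the |W|≤2 frames.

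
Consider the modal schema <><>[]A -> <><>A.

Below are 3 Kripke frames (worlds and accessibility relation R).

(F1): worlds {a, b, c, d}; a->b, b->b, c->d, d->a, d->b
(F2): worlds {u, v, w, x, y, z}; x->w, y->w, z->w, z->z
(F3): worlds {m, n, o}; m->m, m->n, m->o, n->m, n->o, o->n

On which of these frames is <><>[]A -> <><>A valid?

(F1)

The schema corresponds to a generalized confluence (Geach) condition: forall x forall y (x R^2 y -> exists w (yRw & x R^2 w)).
(F1): condition met.
(F2): fails — zR²w but no t with wRt and zR²t.
(F3): fails — oR²o but no w with oRw and oR²w.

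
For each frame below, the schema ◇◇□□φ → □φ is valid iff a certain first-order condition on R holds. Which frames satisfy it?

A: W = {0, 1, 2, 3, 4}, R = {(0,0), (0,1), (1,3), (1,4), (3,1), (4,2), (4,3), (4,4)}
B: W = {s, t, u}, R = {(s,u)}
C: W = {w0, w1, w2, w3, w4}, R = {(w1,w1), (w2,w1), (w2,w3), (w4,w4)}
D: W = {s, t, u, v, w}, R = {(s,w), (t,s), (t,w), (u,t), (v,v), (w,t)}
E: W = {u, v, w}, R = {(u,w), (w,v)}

Frame correspondent (Sahlqvist): ∀x ∀y ∀z ((xR²y ∧ xRz) → ∃w (yR²w ∧ z = w)) — i.e. a generalized confluence (Geach) condition.
A: fails — 0R²1, 0R0 but no w with 1R²w and 0=w.
B: satisfies the condition.
C: fails — w2R²w1, w2Rw3 but no w with w1R²w and w3=w.
D: fails — tR²t, tRs but no w* with tR²w* and s=w*.
E: fails — uR²v, uRw but no t with vR²t and w=t.

B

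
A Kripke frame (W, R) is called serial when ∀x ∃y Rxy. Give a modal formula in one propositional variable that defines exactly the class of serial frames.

The condition is seriality. The D schema □r → ◇r defines it.

□r → ◇r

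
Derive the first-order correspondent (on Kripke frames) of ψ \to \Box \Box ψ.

\forall x \forall z (x R^2 z \to \exists w (x = w \wedge z = w))

This is a Sahlqvist (Geach-type) schema ◇^0□^0ψ → □^2◇^0ψ.
Minimal-valuation argument: fix x; take any y with xR^0y and any z with xR^2z. Set V(ψ) to the set of worlds R-reachable from y in exactly 0 steps. Then □^0ψ holds at y, so the antecedent holds at x; validity forces ◇^0ψ at z, giving a w with zR^0w and yR^0w.
First-order correspondent: \forall x \forall z (x R^2 z \to \exists w (x = w \wedge z = w)).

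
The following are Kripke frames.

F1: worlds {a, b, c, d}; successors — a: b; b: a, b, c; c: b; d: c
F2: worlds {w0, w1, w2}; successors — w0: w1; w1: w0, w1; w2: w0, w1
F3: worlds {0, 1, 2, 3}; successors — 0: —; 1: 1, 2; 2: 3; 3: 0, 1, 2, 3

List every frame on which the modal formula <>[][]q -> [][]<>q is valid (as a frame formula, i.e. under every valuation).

This is the axiom for a generalized confluence (Geach) condition; its first-order frame correspondent is forall x forall y forall z ((xRy & x R^2 z) -> exists w (y R^2 w & zRw)).
F1: holds.
F2: holds.
F3: fails — 2R3, 2R²0 but no w with 3R²w and 0Rw.

F1, F2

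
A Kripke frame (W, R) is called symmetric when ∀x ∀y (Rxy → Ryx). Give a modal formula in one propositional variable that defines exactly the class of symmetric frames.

p → □◇p

A defining formula is p → □◇p (the B axiom).
Suppose p→□◇p is valid. Take Rxy and set V(p)={x}. Then p at x, so □◇p at x, so ◇p at y, so some z with Ryz has p; z=x, i.e. Ryx.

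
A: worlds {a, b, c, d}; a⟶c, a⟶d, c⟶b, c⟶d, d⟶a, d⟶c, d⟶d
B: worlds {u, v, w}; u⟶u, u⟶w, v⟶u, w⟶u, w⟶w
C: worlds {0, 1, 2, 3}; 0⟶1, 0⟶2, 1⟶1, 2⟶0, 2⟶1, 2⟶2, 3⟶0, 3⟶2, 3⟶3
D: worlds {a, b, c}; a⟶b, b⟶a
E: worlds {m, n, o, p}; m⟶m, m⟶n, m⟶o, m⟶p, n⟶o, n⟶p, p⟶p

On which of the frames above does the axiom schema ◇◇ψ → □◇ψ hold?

The schema corresponds to a generalized confluence (Geach) condition: ∀x ∀y ∀z ((xR²y ∧ xRz) → ∃w (y = w ∧ zRw)).
A: fails — aR²a, aRc but no w with a=w and cRw.
B: ✓.
C: fails — 0R²0, 0R1 but no w with 0=w and 1Rw.
D: ✓.
E: fails — mR²m, mRn but no w with m=w and nRw.

B, D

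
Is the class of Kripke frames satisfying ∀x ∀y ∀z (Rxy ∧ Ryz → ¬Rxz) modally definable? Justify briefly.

Not modally definable

Modal frame validity is preserved under surjective bounded morphisms.
The 5-cycle (worlds w0,w1,w2,w3,w4 with w0→w1→w2→w3→w4→w0) is intransitive. Mapping every world to a single reflexive point • is a surjective bounded morphism; the reflexive point is not intransitive (R••∧R•• but R••).
So the class is not modally definable.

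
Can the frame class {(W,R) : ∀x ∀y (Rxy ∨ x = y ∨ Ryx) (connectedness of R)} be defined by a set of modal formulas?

Not modally definable

Any modally definable frame class is closed under disjoint unions.
Take 3 disjoint single-world reflexive frames: each is trivially connected, but their disjoint union has 3 worlds with no edge between distinct components, so it is not connected.
So no modal formula (or set of formulas) defines exactly the connected frames.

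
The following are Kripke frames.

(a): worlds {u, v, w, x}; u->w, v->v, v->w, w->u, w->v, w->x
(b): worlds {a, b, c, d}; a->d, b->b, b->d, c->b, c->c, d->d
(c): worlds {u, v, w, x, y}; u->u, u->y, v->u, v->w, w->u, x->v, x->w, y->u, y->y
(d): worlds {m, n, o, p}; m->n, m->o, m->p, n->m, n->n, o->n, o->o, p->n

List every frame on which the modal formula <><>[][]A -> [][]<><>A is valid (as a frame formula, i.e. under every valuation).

The schema corresponds to a generalized confluence (Geach) condition: forall x forall y forall z ((x R^2 y & x R^2 z) -> exists w (y R^2 w & z R^2 w)).
(a): fails — uR²u, uR²x but no t with uR²t and xR²t.
(b): holds.
(c): holds.
(d): holds.

(b), (c), (d)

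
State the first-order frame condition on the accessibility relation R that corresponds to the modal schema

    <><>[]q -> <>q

This is a Sahlqvist (Geach-type) schema ◇^2□^1q → □^0◇^1q.
First-order correspondent: forall x forall y (x R^2 y -> exists w (yRw & xRw)).

forall x forall y (x R^2 y -> exists w (yRw & xRw))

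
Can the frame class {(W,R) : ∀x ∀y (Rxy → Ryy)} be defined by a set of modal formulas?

Yes, by □(□p → p)

The condition is shift-reflexivity. A defining modal formula is □(□p → p).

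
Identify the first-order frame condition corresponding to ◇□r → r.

This schema is equivalent to the B axiom r → □◇r.
It corresponds to symmetry: ∀x ∀y (Rxy → Ryx).

symmetry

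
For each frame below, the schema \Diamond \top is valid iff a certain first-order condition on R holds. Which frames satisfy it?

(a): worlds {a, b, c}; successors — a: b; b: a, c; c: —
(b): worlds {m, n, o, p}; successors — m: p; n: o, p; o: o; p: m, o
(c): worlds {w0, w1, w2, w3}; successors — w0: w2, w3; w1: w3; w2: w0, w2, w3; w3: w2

(b), (c)

This is the axiom for seriality; its first-order frame correspondent is \forall x \exists y Rxy.
(a): fails — world c has no successor.
(b): condition met.
(c): condition met.
Valid on: (b), (c).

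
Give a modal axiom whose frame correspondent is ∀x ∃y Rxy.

□s → ◇s

This is seriality; the standard corresponding axiom is D: □s → ◇s.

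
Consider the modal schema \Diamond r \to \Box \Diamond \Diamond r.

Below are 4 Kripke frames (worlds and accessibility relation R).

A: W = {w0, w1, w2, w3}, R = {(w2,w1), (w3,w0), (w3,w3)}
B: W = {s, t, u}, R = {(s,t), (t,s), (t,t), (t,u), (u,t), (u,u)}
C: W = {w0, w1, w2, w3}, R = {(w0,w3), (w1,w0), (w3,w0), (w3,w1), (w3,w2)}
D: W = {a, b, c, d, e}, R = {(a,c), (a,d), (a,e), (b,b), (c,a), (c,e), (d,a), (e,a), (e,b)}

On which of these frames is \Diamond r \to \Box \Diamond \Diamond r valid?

This is the axiom for a generalized confluence (Geach) condition; its first-order frame correspondent is \forall x \forall y \forall z ((xRy \wedge xRz) \to \exists w (y = w \wedge z R^2 w)).
A: fails — w2Rw1, w2Rw1 but no w with w1=w and w1R²w.
B: condition met.
C: fails — w3Rw0, w3Rw1 but no w with w0=w and w1R²w.
D: fails — cRa, cRe but no w with a=w and eR²w.
Valid on: B.

B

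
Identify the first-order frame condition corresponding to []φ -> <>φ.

Seriality

This schema is the D axiom.
Its frame correspondent is seriality — forall x exists y Rxy.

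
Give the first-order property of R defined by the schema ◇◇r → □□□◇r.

This is a Sahlqvist (Geach-type) schema ◇^2□^0r → □^3◇^1r.
Minimal-valuation argument: fix x; take any y with xR^2y and any z with xR^3z. Set V(r) to the set of worlds R-reachable from y in exactly 0 steps. Then □^0r holds at y, so the antecedent holds at x; validity forces ◇^1r at z, giving a w with zR^1w and yR^0w.
First-order correspondent: ∀x ∀y ∀z ((xR²y ∧ xR³z) → ∃w (y = w ∧ zRw)).

∀x ∀y ∀z ((xR²y ∧ xR³z) → ∃w (y = w ∧ zRw))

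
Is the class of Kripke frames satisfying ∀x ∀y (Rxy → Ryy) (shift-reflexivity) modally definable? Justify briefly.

Yes, by □(□r → r)

This is a Sahlqvist condition; the T□ axiom □(□r → r) defines it.
Suppose □(□r→r) is valid. Take Rxy and set V(r)={w : Ryw}. Then at y, □r holds; since □(□r→r) at x, □r→r at y, so r at y, i.e. Ryy.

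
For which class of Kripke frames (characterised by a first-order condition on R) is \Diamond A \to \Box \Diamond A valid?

The Euclidean property

Suppose ◇A→□◇A is valid. Take Rxy, Rxz and set V(A)={y}. Then ◇A at x, so □◇A at x, so ◇A at z, so some w with Rzw has A; w=y, i.e. Rzy. By symmetry of the argument, Ryz.
Conversely, on a frame with the Euclidean property the schema holds at every world under every valuation.
So the correspondent is the Euclidean property.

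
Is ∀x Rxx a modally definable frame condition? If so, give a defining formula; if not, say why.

The condition is reflexivity. A defining modal formula is □q → q.
Suppose □q→q is valid. At any x set V(q)={w : Rxw}. Then □q holds at x, so q holds at x, i.e. Rxx.

Yes — defined by □q → q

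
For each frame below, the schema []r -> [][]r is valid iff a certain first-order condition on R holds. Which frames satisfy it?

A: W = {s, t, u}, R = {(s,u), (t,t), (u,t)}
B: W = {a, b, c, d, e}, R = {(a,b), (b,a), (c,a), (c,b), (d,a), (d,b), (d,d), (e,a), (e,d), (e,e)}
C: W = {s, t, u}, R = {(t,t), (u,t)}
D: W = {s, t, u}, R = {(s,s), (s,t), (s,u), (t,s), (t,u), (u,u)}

This is the axiom for transitivity; its first-order frame correspondent is forall x forall y forall z (Rxy & Ryz -> Rxz).
A: fails — Rsu and Rut but not Rst.
B: fails — Rea and Rab but not Reb.
C: ✓.
D: fails — Rts and Rst but not Rtt.

C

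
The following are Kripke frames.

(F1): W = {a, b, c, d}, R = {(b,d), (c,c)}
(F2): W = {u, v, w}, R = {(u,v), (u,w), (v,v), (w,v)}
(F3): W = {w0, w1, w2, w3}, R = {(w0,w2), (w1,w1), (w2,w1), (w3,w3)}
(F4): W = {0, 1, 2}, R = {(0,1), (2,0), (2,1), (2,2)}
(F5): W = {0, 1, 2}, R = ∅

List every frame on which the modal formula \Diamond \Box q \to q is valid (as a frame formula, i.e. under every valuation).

(F5)

The schema corresponds to symmetry: \forall x \forall y (Rxy \to Ryx).
(F1): fails — Rbd but not Rdb.
(F2): fails — Ruv but not Rvu.
(F3): fails — Rw0w2 but not Rw2w0.
(F4): fails — R01 but not R10.
(F5): condition met.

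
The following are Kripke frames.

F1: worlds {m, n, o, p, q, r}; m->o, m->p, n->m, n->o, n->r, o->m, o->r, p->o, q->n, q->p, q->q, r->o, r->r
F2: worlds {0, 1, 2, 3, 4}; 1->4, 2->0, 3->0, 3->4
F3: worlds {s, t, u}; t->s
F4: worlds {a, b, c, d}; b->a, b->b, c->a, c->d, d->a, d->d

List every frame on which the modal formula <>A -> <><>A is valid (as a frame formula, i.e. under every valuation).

F4

This is the axiom for a generalized confluence (Geach) condition; its first-order frame correspondent is forall x forall y (xRy -> exists w (y = w & x R^2 w)).
F1: fails — mRp but no w with p=w and mR²w.
F2: fails — 1R4 but no w with 4=w and 1R²w.
F3: fails — tRs but no w with s=w and tR²w.
F4: satisfies the condition.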